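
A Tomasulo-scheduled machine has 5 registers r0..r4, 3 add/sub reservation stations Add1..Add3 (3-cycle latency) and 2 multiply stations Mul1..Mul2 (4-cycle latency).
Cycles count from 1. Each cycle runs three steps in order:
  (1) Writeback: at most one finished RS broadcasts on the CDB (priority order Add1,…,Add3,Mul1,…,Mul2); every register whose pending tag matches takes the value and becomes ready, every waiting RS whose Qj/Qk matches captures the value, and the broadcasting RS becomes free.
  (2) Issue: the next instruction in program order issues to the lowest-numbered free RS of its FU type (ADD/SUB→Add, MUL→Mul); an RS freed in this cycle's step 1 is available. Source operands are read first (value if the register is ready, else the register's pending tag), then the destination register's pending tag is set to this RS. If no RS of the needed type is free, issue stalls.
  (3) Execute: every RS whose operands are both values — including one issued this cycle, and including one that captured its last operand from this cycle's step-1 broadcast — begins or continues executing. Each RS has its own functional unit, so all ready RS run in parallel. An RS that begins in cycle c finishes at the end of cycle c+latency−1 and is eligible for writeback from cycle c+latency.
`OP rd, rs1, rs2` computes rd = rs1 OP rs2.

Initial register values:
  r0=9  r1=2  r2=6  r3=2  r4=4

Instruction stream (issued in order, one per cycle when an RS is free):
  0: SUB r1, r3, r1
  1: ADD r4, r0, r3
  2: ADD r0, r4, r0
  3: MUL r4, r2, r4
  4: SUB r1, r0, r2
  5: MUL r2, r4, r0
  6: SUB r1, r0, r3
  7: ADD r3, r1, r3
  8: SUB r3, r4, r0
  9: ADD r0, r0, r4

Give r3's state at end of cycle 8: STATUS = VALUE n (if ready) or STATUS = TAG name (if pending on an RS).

STATUS = TAG Add3

  c1: issue SUB r1<-Add1  regs: r0:9,r1:Add1,r2:6,r3:2,r4:4
  c2: issue ADD r4<-Add2  regs: r0:9,r1:Add1,r2:6,r3:2,r4:Add2
  c3: issue ADD r0<-Add3  regs: r0:Add3,r1:Add1,r2:6,r3:2,r4:Add2
  c4: CDB Add1=0; issue MUL r4<-Mul1  regs: r0:Add3,r1:0,r2:6,r3:2,r4:Mul1
  c5: CDB Add2=11; issue SUB r1<-Add1  regs: r0:Add3,r1:Add1,r2:6,r3:2,r4:Mul1
  c6: issue MUL r2<-Mul2  regs: r0:Add3,r1:Add1,r2:Mul2,r3:2,r4:Mul1
  c7: issue SUB r1<-Add2  regs: r0:Add3,r1:Add2,r2:Mul2,r3:2,r4:Mul1
  c8: CDB Add3=20; issue ADD r3<-Add3  regs: r0:20,r1:Add2,r2:Mul2,r3:Add3,r4:Mul1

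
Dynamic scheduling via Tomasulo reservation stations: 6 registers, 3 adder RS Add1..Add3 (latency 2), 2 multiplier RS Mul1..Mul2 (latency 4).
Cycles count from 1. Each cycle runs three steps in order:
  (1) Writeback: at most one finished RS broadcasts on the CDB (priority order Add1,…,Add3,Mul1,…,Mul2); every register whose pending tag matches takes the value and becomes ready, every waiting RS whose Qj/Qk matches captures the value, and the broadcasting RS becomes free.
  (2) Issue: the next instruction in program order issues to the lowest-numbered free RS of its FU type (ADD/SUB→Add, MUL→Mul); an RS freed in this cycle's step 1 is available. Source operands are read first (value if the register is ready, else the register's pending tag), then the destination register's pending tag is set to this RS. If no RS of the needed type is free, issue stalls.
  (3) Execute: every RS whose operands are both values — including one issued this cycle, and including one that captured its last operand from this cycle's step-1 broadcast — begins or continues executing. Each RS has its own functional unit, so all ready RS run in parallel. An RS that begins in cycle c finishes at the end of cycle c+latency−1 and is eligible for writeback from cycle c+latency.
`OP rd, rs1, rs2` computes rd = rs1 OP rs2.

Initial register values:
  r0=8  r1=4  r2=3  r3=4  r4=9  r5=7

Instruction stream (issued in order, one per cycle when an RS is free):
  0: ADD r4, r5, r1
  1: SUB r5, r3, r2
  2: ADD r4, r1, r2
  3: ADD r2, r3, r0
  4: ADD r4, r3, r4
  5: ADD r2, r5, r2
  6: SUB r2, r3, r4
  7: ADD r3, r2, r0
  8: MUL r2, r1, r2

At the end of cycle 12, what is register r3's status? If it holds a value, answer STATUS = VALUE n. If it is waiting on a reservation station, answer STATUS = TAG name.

STATUS = VALUE 1

cycle 1: issue ADD r4<-Add1 // r0:8,r1:4,r2:3,r3:4,r4:Add1,r5:7
cycle 2: issue SUB r5<-Add2 // r0:8,r1:4,r2:3,r3:4,r4:Add1,r5:Add2
cycle 3: CDB Add1=11; issue ADD r4<-Add1 // r0:8,r1:4,r2:3,r3:4,r4:Add1,r5:Add2
cycle 4: CDB Add2=1; issue ADD r2<-Add2 // r0:8,r1:4,r2:Add2,r3:4,r4:Add1,r5:1
cycle 5: CDB Add1=7; issue ADD r4<-Add1 // r0:8,r1:4,r2:Add2,r3:4,r4:Add1,r5:1
cycle 6: CDB Add2=12; issue ADD r2<-Add2 // r0:8,r1:4,r2:Add2,r3:4,r4:Add1,r5:1
cycle 7: CDB Add1=11; issue SUB r2<-Add1 // r0:8,r1:4,r2:Add1,r3:4,r4:11,r5:1
cycle 8: CDB Add2=13; issue ADD r3<-Add2 // r0:8,r1:4,r2:Add1,r3:Add2,r4:11,r5:1
cycle 9: CDB Add1=-7; issue MUL r2<-Mul1 // r0:8,r1:4,r2:Mul1,r3:Add2,r4:11,r5:1
cycle 10: - // r0:8,r1:4,r2:Mul1,r3:Add2,r4:11,r5:1
cycle 11: CDB Add2=1 // r0:8,r1:4,r2:Mul1,r3:1,r4:11,r5:1
cycle 12: - // r0:8,r1:4,r2:Mul1,r3:1,r4:11,r5:1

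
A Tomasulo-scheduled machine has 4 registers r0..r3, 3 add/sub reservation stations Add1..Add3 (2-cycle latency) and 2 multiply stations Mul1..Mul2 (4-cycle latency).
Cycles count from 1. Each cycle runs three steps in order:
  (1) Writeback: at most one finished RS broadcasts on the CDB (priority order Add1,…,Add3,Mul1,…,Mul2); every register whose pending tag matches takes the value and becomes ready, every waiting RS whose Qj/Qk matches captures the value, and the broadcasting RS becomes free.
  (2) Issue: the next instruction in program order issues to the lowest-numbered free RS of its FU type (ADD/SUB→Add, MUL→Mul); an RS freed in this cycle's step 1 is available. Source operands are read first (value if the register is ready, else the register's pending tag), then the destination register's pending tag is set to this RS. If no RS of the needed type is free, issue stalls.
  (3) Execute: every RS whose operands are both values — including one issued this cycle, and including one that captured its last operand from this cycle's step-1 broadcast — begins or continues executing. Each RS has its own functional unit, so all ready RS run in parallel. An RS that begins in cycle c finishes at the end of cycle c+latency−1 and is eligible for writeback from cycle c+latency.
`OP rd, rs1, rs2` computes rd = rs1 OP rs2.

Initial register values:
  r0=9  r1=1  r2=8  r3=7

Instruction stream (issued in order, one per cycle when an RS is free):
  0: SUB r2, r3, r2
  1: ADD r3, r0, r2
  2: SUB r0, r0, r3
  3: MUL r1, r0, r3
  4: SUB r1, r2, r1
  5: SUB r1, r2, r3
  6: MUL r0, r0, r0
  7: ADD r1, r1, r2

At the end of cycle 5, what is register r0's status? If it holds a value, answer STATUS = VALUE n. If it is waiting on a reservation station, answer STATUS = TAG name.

cycle 1: issue SUB r2<-Add1 // r0:9,r1:1,r2:Add1,r3:7
cycle 2: issue ADD r3<-Add2 // r0:9,r1:1,r2:Add1,r3:Add2
cycle 3: CDB Add1=-1; issue SUB r0<-Add1 // r0:Add1,r1:1,r2:-1,r3:Add2
cycle 4: issue MUL r1<-Mul1 // r0:Add1,r1:Mul1,r2:-1,r3:Add2
cycle 5: CDB Add2=8; issue SUB r1<-Add2 // r0:Add1,r1:Add2,r2:-1,r3:8

STATUS = TAG Add1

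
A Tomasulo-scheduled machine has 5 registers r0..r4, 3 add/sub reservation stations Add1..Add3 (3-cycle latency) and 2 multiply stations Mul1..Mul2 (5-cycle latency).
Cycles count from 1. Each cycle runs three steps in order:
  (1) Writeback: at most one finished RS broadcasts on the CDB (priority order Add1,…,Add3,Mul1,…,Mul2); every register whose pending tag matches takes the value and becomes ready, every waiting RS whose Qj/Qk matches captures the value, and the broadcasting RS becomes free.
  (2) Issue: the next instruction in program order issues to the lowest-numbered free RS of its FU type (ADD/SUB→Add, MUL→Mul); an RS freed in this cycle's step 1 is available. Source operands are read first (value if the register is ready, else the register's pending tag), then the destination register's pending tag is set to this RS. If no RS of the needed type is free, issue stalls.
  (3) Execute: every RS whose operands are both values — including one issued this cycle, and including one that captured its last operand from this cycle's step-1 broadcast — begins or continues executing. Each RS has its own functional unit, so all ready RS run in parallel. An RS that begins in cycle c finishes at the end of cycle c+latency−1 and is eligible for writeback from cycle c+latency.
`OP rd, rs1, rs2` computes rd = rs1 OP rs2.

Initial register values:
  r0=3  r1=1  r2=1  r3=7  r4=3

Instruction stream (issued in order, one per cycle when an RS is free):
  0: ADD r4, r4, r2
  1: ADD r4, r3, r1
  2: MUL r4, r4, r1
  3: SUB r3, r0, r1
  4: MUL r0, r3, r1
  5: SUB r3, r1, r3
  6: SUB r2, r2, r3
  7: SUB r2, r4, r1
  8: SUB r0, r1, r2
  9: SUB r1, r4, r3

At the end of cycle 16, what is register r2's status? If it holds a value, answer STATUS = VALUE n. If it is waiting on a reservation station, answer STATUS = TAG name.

STATUS = VALUE 7

c1: issue ADD r4<-Add1 | r0:3,r1:1,r2:1,r3:7,r4:Add1
c2: issue ADD r4<-Add2 | r0:3,r1:1,r2:1,r3:7,r4:Add2
c3: issue MUL r4<-Mul1 | r0:3,r1:1,r2:1,r3:7,r4:Mul1
c4: CDB Add1=4; issue SUB r3<-Add1 | r0:3,r1:1,r2:1,r3:Add1,r4:Mul1
c5: CDB Add2=8; issue MUL r0<-Mul2 | r0:Mul2,r1:1,r2:1,r3:Add1,r4:Mul1
c6: issue SUB r3<-Add2 | r0:Mul2,r1:1,r2:1,r3:Add2,r4:Mul1
c7: CDB Add1=2; issue SUB r2<-Add1 | r0:Mul2,r1:1,r2:Add1,r3:Add2,r4:Mul1
c8: issue SUB r2<-Add3 | r0:Mul2,r1:1,r2:Add3,r3:Add2,r4:Mul1
c9: stall | r0:Mul2,r1:1,r2:Add3,r3:Add2,r4:Mul1
c10: CDB Add2=-1; issue SUB r0<-Add2 | r0:Add2,r1:1,r2:Add3,r3:-1,r4:Mul1
c11: CDB Mul1=8; stall | r0:Add2,r1:1,r2:Add3,r3:-1,r4:8
c12: CDB Mul2=2; stall | r0:Add2,r1:1,r2:Add3,r3:-1,r4:8
c13: CDB Add1=2; issue SUB r1<-Add1 | r0:Add2,r1:Add1,r2:Add3,r3:-1,r4:8
c14: CDB Add3=7 | r0:Add2,r1:Add1,r2:7,r3:-1,r4:8
c15: - | r0:Add2,r1:Add1,r2:7,r3:-1,r4:8
c16: CDB Add1=9 | r0:Add2,r1:9,r2:7,r3:-1,r4:8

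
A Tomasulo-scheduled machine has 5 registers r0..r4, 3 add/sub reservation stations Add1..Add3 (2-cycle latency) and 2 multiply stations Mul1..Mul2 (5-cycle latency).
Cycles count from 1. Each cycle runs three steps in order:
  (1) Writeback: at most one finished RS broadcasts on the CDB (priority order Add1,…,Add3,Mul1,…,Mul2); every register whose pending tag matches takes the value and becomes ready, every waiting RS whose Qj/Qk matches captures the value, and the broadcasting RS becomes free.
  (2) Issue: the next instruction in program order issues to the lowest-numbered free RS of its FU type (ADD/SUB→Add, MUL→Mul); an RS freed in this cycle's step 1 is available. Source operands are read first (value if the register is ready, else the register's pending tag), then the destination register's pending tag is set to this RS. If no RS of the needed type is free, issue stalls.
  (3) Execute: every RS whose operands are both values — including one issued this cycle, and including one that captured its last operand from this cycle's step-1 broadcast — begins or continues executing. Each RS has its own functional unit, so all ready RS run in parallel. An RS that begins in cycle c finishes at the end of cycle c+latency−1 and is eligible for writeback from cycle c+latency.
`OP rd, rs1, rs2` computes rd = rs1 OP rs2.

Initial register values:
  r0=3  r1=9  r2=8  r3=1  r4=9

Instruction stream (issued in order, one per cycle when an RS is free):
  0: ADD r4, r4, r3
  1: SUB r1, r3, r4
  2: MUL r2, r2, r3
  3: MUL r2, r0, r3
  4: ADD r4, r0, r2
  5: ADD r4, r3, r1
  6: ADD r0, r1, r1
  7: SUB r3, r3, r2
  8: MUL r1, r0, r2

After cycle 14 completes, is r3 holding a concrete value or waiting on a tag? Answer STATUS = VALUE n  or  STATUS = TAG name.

cycle 1: issue ADD r4<-Add1 // r0:3,r1:9,r2:8,r3:1,r4:Add1
cycle 2: issue SUB r1<-Add2 // r0:3,r1:Add2,r2:8,r3:1,r4:Add1
cycle 3: CDB Add1=10; issue MUL r2<-Mul1 // r0:3,r1:Add2,r2:Mul1,r3:1,r4:10
cycle 4: issue MUL r2<-Mul2 // r0:3,r1:Add2,r2:Mul2,r3:1,r4:10
cycle 5: CDB Add2=-9; issue ADD r4<-Add1 // r0:3,r1:-9,r2:Mul2,r3:1,r4:Add1
cycle 6: issue ADD r4<-Add2 // r0:3,r1:-9,r2:Mul2,r3:1,r4:Add2
cycle 7: issue ADD r0<-Add3 // r0:Add3,r1:-9,r2:Mul2,r3:1,r4:Add2
cycle 8: CDB Add2=-8; issue SUB r3<-Add2 // r0:Add3,r1:-9,r2:Mul2,r3:Add2,r4:-8
cycle 9: CDB Add3=-18; stall // r0:-18,r1:-9,r2:Mul2,r3:Add2,r4:-8
cycle 10: CDB Mul1=8; issue MUL r1<-Mul1 // r0:-18,r1:Mul1,r2:Mul2,r3:Add2,r4:-8
cycle 11: CDB Mul2=3 // r0:-18,r1:Mul1,r2:3,r3:Add2,r4:-8
cycle 12: - // r0:-18,r1:Mul1,r2:3,r3:Add2,r4:-8
cycle 13: CDB Add1=6 // r0:-18,r1:Mul1,r2:3,r3:Add2,r4:-8
cycle 14: CDB Add2=-2 // r0:-18,r1:Mul1,r2:3,r3:-2,r4:-8

STATUS = VALUE -2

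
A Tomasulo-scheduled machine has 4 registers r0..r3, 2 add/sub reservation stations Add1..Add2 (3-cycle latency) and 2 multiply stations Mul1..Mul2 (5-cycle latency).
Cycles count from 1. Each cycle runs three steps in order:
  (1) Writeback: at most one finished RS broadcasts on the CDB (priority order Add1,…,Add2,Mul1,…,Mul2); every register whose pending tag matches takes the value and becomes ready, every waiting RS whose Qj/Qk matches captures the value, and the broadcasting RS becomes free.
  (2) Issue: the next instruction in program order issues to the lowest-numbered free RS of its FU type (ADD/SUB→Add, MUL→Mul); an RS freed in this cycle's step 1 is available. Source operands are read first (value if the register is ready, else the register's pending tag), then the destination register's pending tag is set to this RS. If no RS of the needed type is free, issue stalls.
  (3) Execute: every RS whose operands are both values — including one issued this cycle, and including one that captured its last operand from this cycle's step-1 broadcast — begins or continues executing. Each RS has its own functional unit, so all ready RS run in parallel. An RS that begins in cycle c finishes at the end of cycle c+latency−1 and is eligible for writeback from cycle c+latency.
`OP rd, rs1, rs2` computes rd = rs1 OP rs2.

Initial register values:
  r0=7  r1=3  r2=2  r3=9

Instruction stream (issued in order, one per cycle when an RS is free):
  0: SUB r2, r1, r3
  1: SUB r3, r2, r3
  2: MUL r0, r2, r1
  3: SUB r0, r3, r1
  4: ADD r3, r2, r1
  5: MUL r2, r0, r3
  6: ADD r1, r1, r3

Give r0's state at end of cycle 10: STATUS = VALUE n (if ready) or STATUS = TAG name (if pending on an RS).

STATUS = VALUE -18

cycle 1: issue SUB r2<-Add1 // r0:7,r1:3,r2:Add1,r3:9
cycle 2: issue SUB r3<-Add2 // r0:7,r1:3,r2:Add1,r3:Add2
cycle 3: issue MUL r0<-Mul1 // r0:Mul1,r1:3,r2:Add1,r3:Add2
cycle 4: CDB Add1=-6; issue SUB r0<-Add1 // r0:Add1,r1:3,r2:-6,r3:Add2
cycle 5: stall // r0:Add1,r1:3,r2:-6,r3:Add2
cycle 6: stall // r0:Add1,r1:3,r2:-6,r3:Add2
cycle 7: CDB Add2=-15; issue ADD r3<-Add2 // r0:Add1,r1:3,r2:-6,r3:Add2
cycle 8: issue MUL r2<-Mul2 // r0:Add1,r1:3,r2:Mul2,r3:Add2
cycle 9: CDB Mul1=-18; stall // r0:Add1,r1:3,r2:Mul2,r3:Add2
cycle 10: CDB Add1=-18; issue ADD r1<-Add1 // r0:-18,r1:Add1,r2:Mul2,r3:Add2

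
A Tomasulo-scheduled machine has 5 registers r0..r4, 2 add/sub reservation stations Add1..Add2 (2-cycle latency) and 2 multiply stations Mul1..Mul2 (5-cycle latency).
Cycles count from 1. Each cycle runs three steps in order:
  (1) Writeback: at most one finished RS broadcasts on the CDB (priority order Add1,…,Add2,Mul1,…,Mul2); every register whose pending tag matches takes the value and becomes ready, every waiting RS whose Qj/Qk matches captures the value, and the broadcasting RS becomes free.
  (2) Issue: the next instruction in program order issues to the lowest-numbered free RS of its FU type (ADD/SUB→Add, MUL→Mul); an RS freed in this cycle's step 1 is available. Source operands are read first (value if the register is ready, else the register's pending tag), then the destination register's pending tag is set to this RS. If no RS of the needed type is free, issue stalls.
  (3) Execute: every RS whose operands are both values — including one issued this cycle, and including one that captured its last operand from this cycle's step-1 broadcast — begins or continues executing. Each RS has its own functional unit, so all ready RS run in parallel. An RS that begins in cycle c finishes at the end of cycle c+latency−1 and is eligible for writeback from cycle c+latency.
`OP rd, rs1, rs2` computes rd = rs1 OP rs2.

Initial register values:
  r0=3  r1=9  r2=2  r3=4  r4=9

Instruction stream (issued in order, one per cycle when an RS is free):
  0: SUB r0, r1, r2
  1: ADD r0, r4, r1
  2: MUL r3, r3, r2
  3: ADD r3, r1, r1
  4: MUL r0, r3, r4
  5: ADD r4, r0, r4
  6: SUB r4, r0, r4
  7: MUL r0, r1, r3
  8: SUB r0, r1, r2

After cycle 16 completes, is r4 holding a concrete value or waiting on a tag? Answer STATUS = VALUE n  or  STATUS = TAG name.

STATUS = VALUE -9

cycle 1: issue SUB r0<-Add1 // r0:Add1,r1:9,r2:2,r3:4,r4:9
cycle 2: issue ADD r0<-Add2 // r0:Add2,r1:9,r2:2,r3:4,r4:9
cycle 3: CDB Add1=7; issue MUL r3<-Mul1 // r0:Add2,r1:9,r2:2,r3:Mul1,r4:9
cycle 4: CDB Add2=18; issue ADD r3<-Add1 // r0:18,r1:9,r2:2,r3:Add1,r4:9
cycle 5: issue MUL r0<-Mul2 // r0:Mul2,r1:9,r2:2,r3:Add1,r4:9
cycle 6: CDB Add1=18; issue ADD r4<-Add1 // r0:Mul2,r1:9,r2:2,r3:18,r4:Add1
cycle 7: issue SUB r4<-Add2 // r0:Mul2,r1:9,r2:2,r3:18,r4:Add2
cycle 8: CDB Mul1=8; issue MUL r0<-Mul1 // r0:Mul1,r1:9,r2:2,r3:18,r4:Add2
cycle 9: stall // r0:Mul1,r1:9,r2:2,r3:18,r4:Add2
cycle 10: stall // r0:Mul1,r1:9,r2:2,r3:18,r4:Add2
cycle 11: CDB Mul2=162; stall // r0:Mul1,r1:9,r2:2,r3:18,r4:Add2
cycle 12: stall // r0:Mul1,r1:9,r2:2,r3:18,r4:Add2
cycle 13: CDB Add1=171; issue SUB r0<-Add1 // r0:Add1,r1:9,r2:2,r3:18,r4:Add2
cycle 14: CDB Mul1=162 // r0:Add1,r1:9,r2:2,r3:18,r4:Add2
cycle 15: CDB Add1=7 // r0:7,r1:9,r2:2,r3:18,r4:Add2
cycle 16: CDB Add2=-9 // r0:7,r1:9,r2:2,r3:18,r4:-9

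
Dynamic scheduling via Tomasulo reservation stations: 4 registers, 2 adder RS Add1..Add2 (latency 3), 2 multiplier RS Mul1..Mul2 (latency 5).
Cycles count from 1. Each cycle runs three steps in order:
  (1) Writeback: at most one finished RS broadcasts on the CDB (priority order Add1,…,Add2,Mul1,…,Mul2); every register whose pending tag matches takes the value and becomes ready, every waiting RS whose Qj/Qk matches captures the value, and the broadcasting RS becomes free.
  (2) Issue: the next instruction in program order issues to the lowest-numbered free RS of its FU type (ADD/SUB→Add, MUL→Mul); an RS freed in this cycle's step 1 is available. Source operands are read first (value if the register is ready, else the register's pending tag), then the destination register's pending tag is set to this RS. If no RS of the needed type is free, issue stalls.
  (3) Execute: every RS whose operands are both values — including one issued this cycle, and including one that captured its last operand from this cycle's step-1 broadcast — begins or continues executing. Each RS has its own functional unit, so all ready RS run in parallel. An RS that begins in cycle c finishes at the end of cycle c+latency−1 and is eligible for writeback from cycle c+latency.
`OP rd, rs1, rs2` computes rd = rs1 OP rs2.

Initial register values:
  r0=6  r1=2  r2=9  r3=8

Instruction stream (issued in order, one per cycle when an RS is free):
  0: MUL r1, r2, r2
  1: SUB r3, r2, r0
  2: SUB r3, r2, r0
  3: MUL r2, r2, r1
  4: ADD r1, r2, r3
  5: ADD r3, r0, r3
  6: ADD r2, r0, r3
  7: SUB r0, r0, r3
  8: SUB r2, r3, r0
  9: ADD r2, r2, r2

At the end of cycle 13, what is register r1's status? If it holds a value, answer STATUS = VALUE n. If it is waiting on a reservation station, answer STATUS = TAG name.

STATUS = TAG Add1

  c1: issue MUL r1<-Mul1  regs: r0:6,r1:Mul1,r2:9,r3:8
  c2: issue SUB r3<-Add1  regs: r0:6,r1:Mul1,r2:9,r3:Add1
  c3: issue SUB r3<-Add2  regs: r0:6,r1:Mul1,r2:9,r3:Add2
  c4: issue MUL r2<-Mul2  regs: r0:6,r1:Mul1,r2:Mul2,r3:Add2
  c5: CDB Add1=3; issue ADD r1<-Add1  regs: r0:6,r1:Add1,r2:Mul2,r3:Add2
  c6: CDB Add2=3; issue ADD r3<-Add2  regs: r0:6,r1:Add1,r2:Mul2,r3:Add2
  c7: CDB Mul1=81; stall  regs: r0:6,r1:Add1,r2:Mul2,r3:Add2
  c8: stall  regs: r0:6,r1:Add1,r2:Mul2,r3:Add2
  c9: CDB Add2=9; issue ADD r2<-Add2  regs: r0:6,r1:Add1,r2:Add2,r3:9
  c10: stall  regs: r0:6,r1:Add1,r2:Add2,r3:9
  c11: stall  regs: r0:6,r1:Add1,r2:Add2,r3:9
  c12: CDB Add2=15; issue SUB r0<-Add2  regs: r0:Add2,r1:Add1,r2:15,r3:9
  c13: CDB Mul2=729; stall  regs: r0:Add2,r1:Add1,r2:15,r3:9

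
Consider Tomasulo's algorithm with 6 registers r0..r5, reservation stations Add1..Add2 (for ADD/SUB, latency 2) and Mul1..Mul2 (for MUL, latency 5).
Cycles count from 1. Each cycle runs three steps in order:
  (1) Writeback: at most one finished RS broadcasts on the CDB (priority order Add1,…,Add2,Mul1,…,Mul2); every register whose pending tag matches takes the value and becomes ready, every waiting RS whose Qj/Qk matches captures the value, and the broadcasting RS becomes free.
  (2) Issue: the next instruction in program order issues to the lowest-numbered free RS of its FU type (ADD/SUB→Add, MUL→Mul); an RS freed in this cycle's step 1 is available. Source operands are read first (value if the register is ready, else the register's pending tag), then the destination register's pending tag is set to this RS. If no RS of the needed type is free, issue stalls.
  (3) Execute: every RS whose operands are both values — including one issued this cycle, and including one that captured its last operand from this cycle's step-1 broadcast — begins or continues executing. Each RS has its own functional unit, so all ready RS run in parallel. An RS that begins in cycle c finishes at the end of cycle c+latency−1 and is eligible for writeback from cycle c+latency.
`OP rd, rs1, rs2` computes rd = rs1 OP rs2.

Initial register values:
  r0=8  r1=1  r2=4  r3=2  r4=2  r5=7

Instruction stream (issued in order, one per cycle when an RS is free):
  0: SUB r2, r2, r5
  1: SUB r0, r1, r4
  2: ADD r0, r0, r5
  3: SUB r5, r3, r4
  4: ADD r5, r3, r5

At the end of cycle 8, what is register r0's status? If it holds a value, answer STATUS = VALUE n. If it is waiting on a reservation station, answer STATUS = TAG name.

  c1: issue SUB r2<-Add1  regs: r0:8,r1:1,r2:Add1,r3:2,r4:2,r5:7
  c2: issue SUB r0<-Add2  regs: r0:Add2,r1:1,r2:Add1,r3:2,r4:2,r5:7
  c3: CDB Add1=-3; issue ADD r0<-Add1  regs: r0:Add1,r1:1,r2:-3,r3:2,r4:2,r5:7
  c4: CDB Add2=-1; issue SUB r5<-Add2  regs: r0:Add1,r1:1,r2:-3,r3:2,r4:2,r5:Add2
  c5: stall  regs: r0:Add1,r1:1,r2:-3,r3:2,r4:2,r5:Add2
  c6: CDB Add1=6; issue ADD r5<-Add1  regs: r0:6,r1:1,r2:-3,r3:2,r4:2,r5:Add1
  c7: CDB Add2=0  regs: r0:6,r1:1,r2:-3,r3:2,r4:2,r5:Add1
  c8: -  regs: r0:6,r1:1,r2:-3,r3:2,r4:2,r5:Add1

STATUS = VALUE 6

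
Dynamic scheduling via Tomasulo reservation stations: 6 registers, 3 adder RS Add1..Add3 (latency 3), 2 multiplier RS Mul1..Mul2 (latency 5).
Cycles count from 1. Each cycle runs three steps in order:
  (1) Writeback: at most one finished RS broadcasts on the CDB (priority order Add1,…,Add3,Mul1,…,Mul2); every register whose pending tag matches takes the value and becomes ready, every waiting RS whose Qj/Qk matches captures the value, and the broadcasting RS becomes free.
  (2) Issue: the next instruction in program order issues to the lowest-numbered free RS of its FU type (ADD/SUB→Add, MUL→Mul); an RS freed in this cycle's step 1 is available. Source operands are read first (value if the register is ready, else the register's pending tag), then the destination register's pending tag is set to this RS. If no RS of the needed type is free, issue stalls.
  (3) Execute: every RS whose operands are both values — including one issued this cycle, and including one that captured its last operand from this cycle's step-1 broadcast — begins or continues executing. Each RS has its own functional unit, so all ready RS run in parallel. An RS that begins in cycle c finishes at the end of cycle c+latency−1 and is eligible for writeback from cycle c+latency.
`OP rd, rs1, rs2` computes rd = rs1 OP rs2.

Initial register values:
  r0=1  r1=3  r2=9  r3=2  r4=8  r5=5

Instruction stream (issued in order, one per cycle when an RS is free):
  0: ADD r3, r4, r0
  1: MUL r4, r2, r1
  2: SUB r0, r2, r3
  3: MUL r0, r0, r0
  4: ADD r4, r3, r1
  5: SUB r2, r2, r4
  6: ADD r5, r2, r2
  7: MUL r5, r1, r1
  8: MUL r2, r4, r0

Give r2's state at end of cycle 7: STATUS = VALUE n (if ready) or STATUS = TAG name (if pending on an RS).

cycle 1: issue ADD r3<-Add1 // r0:1,r1:3,r2:9,r3:Add1,r4:8,r5:5
cycle 2: issue MUL r4<-Mul1 // r0:1,r1:3,r2:9,r3:Add1,r4:Mul1,r5:5
cycle 3: issue SUB r0<-Add2 // r0:Add2,r1:3,r2:9,r3:Add1,r4:Mul1,r5:5
cycle 4: CDB Add1=9; issue MUL r0<-Mul2 // r0:Mul2,r1:3,r2:9,r3:9,r4:Mul1,r5:5
cycle 5: issue ADD r4<-Add1 // r0:Mul2,r1:3,r2:9,r3:9,r4:Add1,r5:5
cycle 6: issue SUB r2<-Add3 // r0:Mul2,r1:3,r2:Add3,r3:9,r4:Add1,r5:5
cycle 7: CDB Add2=0; issue ADD r5<-Add2 // r0:Mul2,r1:3,r2:Add3,r3:9,r4:Add1,r5:Add2

STATUS = TAG Add3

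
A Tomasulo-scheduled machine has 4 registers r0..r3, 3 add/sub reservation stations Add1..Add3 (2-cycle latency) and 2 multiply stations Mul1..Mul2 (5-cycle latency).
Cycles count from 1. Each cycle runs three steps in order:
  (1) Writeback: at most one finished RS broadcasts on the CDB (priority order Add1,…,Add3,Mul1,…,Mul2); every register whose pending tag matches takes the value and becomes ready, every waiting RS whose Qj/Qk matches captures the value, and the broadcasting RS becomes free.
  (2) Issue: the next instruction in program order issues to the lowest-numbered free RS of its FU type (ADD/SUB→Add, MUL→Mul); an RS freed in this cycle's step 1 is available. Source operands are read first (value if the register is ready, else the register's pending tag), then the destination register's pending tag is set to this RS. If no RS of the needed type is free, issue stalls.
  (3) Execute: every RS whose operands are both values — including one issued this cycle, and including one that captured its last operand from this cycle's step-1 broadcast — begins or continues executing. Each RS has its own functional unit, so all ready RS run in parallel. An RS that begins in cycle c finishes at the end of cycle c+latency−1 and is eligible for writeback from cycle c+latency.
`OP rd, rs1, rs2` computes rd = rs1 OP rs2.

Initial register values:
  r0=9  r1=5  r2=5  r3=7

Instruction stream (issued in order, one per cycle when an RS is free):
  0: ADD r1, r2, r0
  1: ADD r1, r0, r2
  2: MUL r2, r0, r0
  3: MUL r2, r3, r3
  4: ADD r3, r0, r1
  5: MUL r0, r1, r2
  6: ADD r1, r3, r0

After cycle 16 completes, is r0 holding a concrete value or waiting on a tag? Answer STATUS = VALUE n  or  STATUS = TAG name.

cycle 1: issue ADD r1<-Add1 // r0:9,r1:Add1,r2:5,r3:7
cycle 2: issue ADD r1<-Add2 // r0:9,r1:Add2,r2:5,r3:7
cycle 3: CDB Add1=14; issue MUL r2<-Mul1 // r0:9,r1:Add2,r2:Mul1,r3:7
cycle 4: CDB Add2=14; issue MUL r2<-Mul2 // r0:9,r1:14,r2:Mul2,r3:7
cycle 5: issue ADD r3<-Add1 // r0:9,r1:14,r2:Mul2,r3:Add1
cycle 6: stall // r0:9,r1:14,r2:Mul2,r3:Add1
cycle 7: CDB Add1=23; stall // r0:9,r1:14,r2:Mul2,r3:23
cycle 8: CDB Mul1=81; issue MUL r0<-Mul1 // r0:Mul1,r1:14,r2:Mul2,r3:23
cycle 9: CDB Mul2=49; issue ADD r1<-Add1 // r0:Mul1,r1:Add1,r2:49,r3:23
cycle 10: - // r0:Mul1,r1:Add1,r2:49,r3:23
cycle 11: - // r0:Mul1,r1:Add1,r2:49,r3:23
cycle 12: - // r0:Mul1,r1:Add1,r2:49,r3:23
cycle 13: - // r0:Mul1,r1:Add1,r2:49,r3:23
cycle 14: CDB Mul1=686 // r0:686,r1:Add1,r2:49,r3:23
cycle 15: - // r0:686,r1:Add1,r2:49,r3:23
cycle 16: CDB Add1=709 // r0:686,r1:709,r2:49,r3:23

STATUS = VALUE 686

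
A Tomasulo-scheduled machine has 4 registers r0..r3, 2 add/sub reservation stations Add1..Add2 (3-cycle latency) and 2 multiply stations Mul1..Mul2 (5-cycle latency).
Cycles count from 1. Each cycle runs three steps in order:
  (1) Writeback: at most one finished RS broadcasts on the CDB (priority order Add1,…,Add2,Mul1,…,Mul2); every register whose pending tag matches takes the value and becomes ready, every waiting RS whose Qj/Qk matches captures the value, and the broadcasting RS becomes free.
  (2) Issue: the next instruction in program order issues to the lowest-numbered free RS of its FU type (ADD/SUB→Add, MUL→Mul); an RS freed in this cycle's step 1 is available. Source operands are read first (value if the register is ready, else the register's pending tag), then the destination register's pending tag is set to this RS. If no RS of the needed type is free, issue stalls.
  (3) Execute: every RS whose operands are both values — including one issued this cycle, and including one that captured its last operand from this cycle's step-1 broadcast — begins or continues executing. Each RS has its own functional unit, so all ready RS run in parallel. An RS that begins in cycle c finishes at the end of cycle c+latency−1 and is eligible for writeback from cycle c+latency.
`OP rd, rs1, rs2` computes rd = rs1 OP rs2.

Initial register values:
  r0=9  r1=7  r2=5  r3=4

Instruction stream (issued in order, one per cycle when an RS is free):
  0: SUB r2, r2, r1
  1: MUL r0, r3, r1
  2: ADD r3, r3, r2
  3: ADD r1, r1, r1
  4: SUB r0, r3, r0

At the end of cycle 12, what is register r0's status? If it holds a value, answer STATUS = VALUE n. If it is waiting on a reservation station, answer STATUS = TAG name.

STATUS = VALUE -26

  c1: issue SUB r2<-Add1  regs: r0:9,r1:7,r2:Add1,r3:4
  c2: issue MUL r0<-Mul1  regs: r0:Mul1,r1:7,r2:Add1,r3:4
  c3: issue ADD r3<-Add2  regs: r0:Mul1,r1:7,r2:Add1,r3:Add2
  c4: CDB Add1=-2; issue ADD r1<-Add1  regs: r0:Mul1,r1:Add1,r2:-2,r3:Add2
  c5: stall  regs: r0:Mul1,r1:Add1,r2:-2,r3:Add2
  c6: stall  regs: r0:Mul1,r1:Add1,r2:-2,r3:Add2
  c7: CDB Add1=14; issue SUB r0<-Add1  regs: r0:Add1,r1:14,r2:-2,r3:Add2
  c8: CDB Add2=2  regs: r0:Add1,r1:14,r2:-2,r3:2
  c9: CDB Mul1=28  regs: r0:Add1,r1:14,r2:-2,r3:2
  c10: -  regs: r0:Add1,r1:14,r2:-2,r3:2
  c11: -  regs: r0:Add1,r1:14,r2:-2,r3:2
  c12: CDB Add1=-26  regs: r0:-26,r1:14,r2:-2,r3:2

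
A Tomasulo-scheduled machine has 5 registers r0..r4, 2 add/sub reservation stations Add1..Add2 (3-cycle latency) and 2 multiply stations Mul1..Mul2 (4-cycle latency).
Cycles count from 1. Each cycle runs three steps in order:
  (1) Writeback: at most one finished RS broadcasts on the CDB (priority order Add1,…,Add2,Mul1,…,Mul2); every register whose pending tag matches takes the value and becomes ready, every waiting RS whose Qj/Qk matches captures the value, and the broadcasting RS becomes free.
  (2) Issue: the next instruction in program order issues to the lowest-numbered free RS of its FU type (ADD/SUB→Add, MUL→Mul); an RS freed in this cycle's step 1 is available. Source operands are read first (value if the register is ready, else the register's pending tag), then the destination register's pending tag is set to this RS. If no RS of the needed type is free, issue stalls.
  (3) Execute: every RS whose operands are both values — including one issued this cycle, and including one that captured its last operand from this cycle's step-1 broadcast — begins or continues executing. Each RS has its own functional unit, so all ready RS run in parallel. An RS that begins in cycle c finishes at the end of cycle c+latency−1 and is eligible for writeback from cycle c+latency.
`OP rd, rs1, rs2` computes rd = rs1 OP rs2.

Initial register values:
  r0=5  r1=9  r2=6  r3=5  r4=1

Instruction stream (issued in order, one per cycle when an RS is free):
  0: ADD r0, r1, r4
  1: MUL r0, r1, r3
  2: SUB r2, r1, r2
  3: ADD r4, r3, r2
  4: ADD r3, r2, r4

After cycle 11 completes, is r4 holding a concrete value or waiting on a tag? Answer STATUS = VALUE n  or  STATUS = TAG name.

STATUS = VALUE 8

  c1: issue ADD r0<-Add1  regs: r0:Add1,r1:9,r2:6,r3:5,r4:1
  c2: issue MUL r0<-Mul1  regs: r0:Mul1,r1:9,r2:6,r3:5,r4:1
  c3: issue SUB r2<-Add2  regs: r0:Mul1,r1:9,r2:Add2,r3:5,r4:1
  c4: CDB Add1=10; issue ADD r4<-Add1  regs: r0:Mul1,r1:9,r2:Add2,r3:5,r4:Add1
  c5: stall  regs: r0:Mul1,r1:9,r2:Add2,r3:5,r4:Add1
  c6: CDB Add2=3; issue ADD r3<-Add2  regs: r0:Mul1,r1:9,r2:3,r3:Add2,r4:Add1
  c7: CDB Mul1=45  regs: r0:45,r1:9,r2:3,r3:Add2,r4:Add1
  c8: -  regs: r0:45,r1:9,r2:3,r3:Add2,r4:Add1
  c9: CDB Add1=8  regs: r0:45,r1:9,r2:3,r3:Add2,r4:8
  c10: -  regs: r0:45,r1:9,r2:3,r3:Add2,r4:8
  c11: -  regs: r0:45,r1:9,r2:3,r3:Add2,r4:8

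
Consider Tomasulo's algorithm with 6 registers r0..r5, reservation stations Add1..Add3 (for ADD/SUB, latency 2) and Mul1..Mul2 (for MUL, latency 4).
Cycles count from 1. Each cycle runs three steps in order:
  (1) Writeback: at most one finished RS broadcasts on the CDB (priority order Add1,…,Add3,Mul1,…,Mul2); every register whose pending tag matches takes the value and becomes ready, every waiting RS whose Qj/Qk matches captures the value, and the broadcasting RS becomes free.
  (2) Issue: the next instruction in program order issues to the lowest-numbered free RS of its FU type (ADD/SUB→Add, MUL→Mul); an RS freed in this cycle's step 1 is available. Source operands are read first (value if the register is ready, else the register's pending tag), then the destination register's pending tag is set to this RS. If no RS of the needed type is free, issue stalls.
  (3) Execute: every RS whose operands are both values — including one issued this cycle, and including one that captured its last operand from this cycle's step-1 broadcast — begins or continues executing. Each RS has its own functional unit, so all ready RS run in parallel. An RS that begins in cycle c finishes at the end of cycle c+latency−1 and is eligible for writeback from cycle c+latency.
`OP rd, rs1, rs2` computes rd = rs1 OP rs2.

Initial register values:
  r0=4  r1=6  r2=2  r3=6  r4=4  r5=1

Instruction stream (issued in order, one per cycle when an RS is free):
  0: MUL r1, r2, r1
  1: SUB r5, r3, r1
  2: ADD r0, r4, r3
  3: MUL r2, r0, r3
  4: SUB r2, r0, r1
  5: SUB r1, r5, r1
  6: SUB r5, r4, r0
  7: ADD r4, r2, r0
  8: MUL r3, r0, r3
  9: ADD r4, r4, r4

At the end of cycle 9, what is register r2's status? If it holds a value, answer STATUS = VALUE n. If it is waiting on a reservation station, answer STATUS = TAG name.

STATUS = VALUE -2

c1: issue MUL r1<-Mul1 | r0:4,r1:Mul1,r2:2,r3:6,r4:4,r5:1
c2: issue SUB r5<-Add1 | r0:4,r1:Mul1,r2:2,r3:6,r4:4,r5:Add1
c3: issue ADD r0<-Add2 | r0:Add2,r1:Mul1,r2:2,r3:6,r4:4,r5:Add1
c4: issue MUL r2<-Mul2 | r0:Add2,r1:Mul1,r2:Mul2,r3:6,r4:4,r5:Add1
c5: CDB Add2=10; issue SUB r2<-Add2 | r0:10,r1:Mul1,r2:Add2,r3:6,r4:4,r5:Add1
c6: CDB Mul1=12; issue SUB r1<-Add3 | r0:10,r1:Add3,r2:Add2,r3:6,r4:4,r5:Add1
c7: stall | r0:10,r1:Add3,r2:Add2,r3:6,r4:4,r5:Add1
c8: CDB Add1=-6; issue SUB r5<-Add1 | r0:10,r1:Add3,r2:Add2,r3:6,r4:4,r5:Add1
c9: CDB Add2=-2; issue ADD r4<-Add2 | r0:10,r1:Add3,r2:-2,r3:6,r4:Add2,r5:Add1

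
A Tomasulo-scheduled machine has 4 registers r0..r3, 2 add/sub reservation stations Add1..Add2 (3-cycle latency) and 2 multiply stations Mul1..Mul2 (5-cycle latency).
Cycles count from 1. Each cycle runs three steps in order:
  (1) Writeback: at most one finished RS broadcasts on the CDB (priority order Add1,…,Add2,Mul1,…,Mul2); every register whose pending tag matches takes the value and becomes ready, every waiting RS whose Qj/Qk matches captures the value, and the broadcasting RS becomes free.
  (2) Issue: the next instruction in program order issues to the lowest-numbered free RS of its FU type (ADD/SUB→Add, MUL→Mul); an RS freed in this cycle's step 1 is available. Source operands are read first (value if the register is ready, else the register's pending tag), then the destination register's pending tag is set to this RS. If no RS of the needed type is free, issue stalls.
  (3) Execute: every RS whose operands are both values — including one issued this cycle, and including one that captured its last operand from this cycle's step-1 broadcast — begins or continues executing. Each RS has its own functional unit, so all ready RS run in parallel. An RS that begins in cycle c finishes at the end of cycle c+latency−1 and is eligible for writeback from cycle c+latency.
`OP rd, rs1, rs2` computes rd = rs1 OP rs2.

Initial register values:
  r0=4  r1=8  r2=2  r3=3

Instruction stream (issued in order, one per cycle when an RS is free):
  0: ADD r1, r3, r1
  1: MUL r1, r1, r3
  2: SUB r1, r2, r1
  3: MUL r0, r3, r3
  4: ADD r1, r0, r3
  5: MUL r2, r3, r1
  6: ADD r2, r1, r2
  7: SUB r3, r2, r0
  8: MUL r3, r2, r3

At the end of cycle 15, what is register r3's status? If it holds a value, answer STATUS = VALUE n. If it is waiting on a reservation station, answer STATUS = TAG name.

c1: issue ADD r1<-Add1 | r0:4,r1:Add1,r2:2,r3:3
c2: issue MUL r1<-Mul1 | r0:4,r1:Mul1,r2:2,r3:3
c3: issue SUB r1<-Add2 | r0:4,r1:Add2,r2:2,r3:3
c4: CDB Add1=11; issue MUL r0<-Mul2 | r0:Mul2,r1:Add2,r2:2,r3:3
c5: issue ADD r1<-Add1 | r0:Mul2,r1:Add1,r2:2,r3:3
c6: stall | r0:Mul2,r1:Add1,r2:2,r3:3
c7: stall | r0:Mul2,r1:Add1,r2:2,r3:3
c8: stall | r0:Mul2,r1:Add1,r2:2,r3:3
c9: CDB Mul1=33; issue MUL r2<-Mul1 | r0:Mul2,r1:Add1,r2:Mul1,r3:3
c10: CDB Mul2=9; stall | r0:9,r1:Add1,r2:Mul1,r3:3
c11: stall | r0:9,r1:Add1,r2:Mul1,r3:3
c12: CDB Add2=-31; issue ADD r2<-Add2 | r0:9,r1:Add1,r2:Add2,r3:3
c13: CDB Add1=12; issue SUB r3<-Add1 | r0:9,r1:12,r2:Add2,r3:Add1
c14: issue MUL r3<-Mul2 | r0:9,r1:12,r2:Add2,r3:Mul2
c15: - | r0:9,r1:12,r2:Add2,r3:Mul2

STATUS = TAG Mul2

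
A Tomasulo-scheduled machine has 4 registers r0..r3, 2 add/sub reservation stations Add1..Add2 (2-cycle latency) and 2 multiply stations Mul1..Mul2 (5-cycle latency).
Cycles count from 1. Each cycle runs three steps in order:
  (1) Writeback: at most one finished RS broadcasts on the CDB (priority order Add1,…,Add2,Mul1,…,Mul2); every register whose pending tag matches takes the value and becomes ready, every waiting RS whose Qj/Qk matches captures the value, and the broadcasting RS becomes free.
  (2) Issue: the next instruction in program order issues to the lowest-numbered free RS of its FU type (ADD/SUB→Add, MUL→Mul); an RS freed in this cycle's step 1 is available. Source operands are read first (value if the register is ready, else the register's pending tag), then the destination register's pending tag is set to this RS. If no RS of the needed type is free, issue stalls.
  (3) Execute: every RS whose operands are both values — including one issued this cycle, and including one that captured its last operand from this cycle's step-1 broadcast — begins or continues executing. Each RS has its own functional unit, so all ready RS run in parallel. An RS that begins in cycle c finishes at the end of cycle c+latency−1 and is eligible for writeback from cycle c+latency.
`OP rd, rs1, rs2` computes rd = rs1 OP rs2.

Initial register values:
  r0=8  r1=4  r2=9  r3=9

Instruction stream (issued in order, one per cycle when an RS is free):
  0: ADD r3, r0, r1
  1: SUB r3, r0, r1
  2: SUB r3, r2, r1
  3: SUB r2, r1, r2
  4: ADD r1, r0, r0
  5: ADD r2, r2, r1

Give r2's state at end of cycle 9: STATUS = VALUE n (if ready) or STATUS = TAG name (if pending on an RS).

  c1: issue ADD r3<-Add1  regs: r0:8,r1:4,r2:9,r3:Add1
  c2: issue SUB r3<-Add2  regs: r0:8,r1:4,r2:9,r3:Add2
  c3: CDB Add1=12; issue SUB r3<-Add1  regs: r0:8,r1:4,r2:9,r3:Add1
  c4: CDB Add2=4; issue SUB r2<-Add2  regs: r0:8,r1:4,r2:Add2,r3:Add1
  c5: CDB Add1=5; issue ADD r1<-Add1  regs: r0:8,r1:Add1,r2:Add2,r3:5
  c6: CDB Add2=-5; issue ADD r2<-Add2  regs: r0:8,r1:Add1,r2:Add2,r3:5
  c7: CDB Add1=16  regs: r0:8,r1:16,r2:Add2,r3:5
  c8: -  regs: r0:8,r1:16,r2:Add2,r3:5
  c9: CDB Add2=11  regs: r0:8,r1:16,r2:11,r3:5

STATUS = VALUE 11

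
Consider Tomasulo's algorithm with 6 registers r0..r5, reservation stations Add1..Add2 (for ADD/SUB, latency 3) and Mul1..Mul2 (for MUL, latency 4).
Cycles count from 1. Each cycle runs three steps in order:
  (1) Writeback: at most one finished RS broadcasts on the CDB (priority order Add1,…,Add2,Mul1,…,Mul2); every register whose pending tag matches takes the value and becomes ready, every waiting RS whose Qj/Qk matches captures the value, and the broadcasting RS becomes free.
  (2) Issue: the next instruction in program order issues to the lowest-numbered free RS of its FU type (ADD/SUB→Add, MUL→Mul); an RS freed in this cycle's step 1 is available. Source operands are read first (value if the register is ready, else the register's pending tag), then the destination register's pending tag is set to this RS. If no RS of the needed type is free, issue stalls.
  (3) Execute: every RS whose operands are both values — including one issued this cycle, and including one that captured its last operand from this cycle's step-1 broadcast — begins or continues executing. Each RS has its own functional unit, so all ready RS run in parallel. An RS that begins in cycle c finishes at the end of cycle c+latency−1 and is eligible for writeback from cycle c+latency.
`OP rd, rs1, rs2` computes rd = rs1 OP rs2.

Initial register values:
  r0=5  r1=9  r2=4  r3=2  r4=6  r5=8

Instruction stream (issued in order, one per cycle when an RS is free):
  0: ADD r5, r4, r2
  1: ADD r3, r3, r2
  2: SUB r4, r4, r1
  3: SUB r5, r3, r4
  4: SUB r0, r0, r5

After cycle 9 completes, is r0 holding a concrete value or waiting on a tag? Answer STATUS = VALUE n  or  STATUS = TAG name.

STATUS = TAG Add1

  c1: issue ADD r5<-Add1  regs: r0:5,r1:9,r2:4,r3:2,r4:6,r5:Add1
  c2: issue ADD r3<-Add2  regs: r0:5,r1:9,r2:4,r3:Add2,r4:6,r5:Add1
  c3: stall  regs: r0:5,r1:9,r2:4,r3:Add2,r4:6,r5:Add1
  c4: CDB Add1=10; issue SUB r4<-Add1  regs: r0:5,r1:9,r2:4,r3:Add2,r4:Add1,r5:10
  c5: CDB Add2=6; issue SUB r5<-Add2  regs: r0:5,r1:9,r2:4,r3:6,r4:Add1,r5:Add2
  c6: stall  regs: r0:5,r1:9,r2:4,r3:6,r4:Add1,r5:Add2
  c7: CDB Add1=-3; issue SUB r0<-Add1  regs: r0:Add1,r1:9,r2:4,r3:6,r4:-3,r5:Add2
  c8: -  regs: r0:Add1,r1:9,r2:4,r3:6,r4:-3,r5:Add2
  c9: -  regs: r0:Add1,r1:9,r2:4,r3:6,r4:-3,r5:Add2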